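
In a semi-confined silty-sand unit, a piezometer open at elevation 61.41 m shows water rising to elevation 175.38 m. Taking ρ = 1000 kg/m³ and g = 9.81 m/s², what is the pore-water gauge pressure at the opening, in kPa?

Pressure head ψ = h − z = 175.38 − 61.41 = 113.97 m.
P = ρgψ = 1000 × 9.81 × 113.97 = 1118046 Pa ≈ 1120 kPa.

P ≈ 1120 kPa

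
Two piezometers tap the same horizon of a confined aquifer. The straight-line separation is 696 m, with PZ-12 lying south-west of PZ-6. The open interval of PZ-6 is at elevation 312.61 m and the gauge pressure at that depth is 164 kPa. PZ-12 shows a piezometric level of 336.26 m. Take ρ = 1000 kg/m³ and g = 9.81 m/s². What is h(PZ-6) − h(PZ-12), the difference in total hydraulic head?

Δh ≈ -6.93 m

Pressure head at PZ-6: ψ = P/(ρg) = 164×1000 / (1000 × 9.81) = 16.72 m.
Total head at PZ-6: h = z + ψ = 312.61 + 16.72 = 329.33 m.
Total head at PZ-12: h = 336.26 m (water level in the piezometer is the total head).
Head difference: h(PZ-6) − h(PZ-12) = 329.33 − 336.26 = -6.93 m.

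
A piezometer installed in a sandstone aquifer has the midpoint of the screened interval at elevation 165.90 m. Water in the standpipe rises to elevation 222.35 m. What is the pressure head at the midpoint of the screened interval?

Total head h = 222.35 m (the water-surface elevation in the piezometer).
Pressure head ψ = h − z = 222.35 − 165.90 = 56.45 m.

ψ ≈ 56.45 m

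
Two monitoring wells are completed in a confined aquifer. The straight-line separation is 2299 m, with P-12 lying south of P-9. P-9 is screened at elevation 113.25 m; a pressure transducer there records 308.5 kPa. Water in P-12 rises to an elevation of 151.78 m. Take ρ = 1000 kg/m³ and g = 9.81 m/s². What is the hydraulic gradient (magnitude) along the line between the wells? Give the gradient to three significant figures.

i ≈ 0.00308

Pressure head at P-9: ψ = P/(ρg) = 308.5×1000 / (1000 × 9.81) = 31.45 m.
Total head at P-9: h = z + ψ = 113.25 + 31.45 = 144.70 m.
Total head at P-12: h = 151.78 m (water level in the piezometer is the total head).
Head difference: h(P-9) − h(P-12) = 144.70 − 151.78 = -7.08 m.
Hydraulic gradient: i = |Δh| / L = 7.08 / 2299 = 0.00308.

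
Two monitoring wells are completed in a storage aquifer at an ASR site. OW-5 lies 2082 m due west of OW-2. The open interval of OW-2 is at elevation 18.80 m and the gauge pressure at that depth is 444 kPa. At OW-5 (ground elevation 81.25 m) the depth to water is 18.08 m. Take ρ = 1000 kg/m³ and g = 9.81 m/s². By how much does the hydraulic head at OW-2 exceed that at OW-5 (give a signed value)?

Δh ≈ 0.89 m

Pressure head at OW-2: ψ = P/(ρg) = 444×1000 / (1000 × 9.81) = 45.26 m.
Total head at OW-2: h = z + ψ = 18.80 + 45.26 = 64.06 m.
Total head at OW-5: h = 81.25 − 18.08 = 63.17 m.
Head difference: h(OW-2) − h(OW-5) = 64.06 − 63.17 = 0.89 m.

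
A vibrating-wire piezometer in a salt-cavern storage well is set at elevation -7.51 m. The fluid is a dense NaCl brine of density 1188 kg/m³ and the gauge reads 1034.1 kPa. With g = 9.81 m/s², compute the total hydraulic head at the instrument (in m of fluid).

ψ = P/(ρg) = 1034.1×1000 / (1188 × 9.81) = 88.73 m.
h = z + ψ = -7.51 + 88.73 = 81.22 m.

h ≈ 81.22 m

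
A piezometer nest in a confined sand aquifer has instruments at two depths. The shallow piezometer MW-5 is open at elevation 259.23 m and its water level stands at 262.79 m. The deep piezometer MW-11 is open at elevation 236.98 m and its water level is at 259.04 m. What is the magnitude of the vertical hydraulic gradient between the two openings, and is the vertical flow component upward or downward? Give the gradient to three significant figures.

Total head at MW-5: h = 262.79 m (water level in the standpipe).
Total head at MW-11: h = 259.04 m.
Δh = h(MW-5) − h(MW-11) = 262.79 − 259.04 = 3.75 m.
Vertical separation Δz = 259.23 − 236.98 = 22.25 m.
|i_v| = |Δh| / Δz = 3.75 / 22.25 = 0.169.
Head is higher in the shallow piezometer, so vertical flow is downward (recharge condition).

|i_v| ≈ 0.169; vertical flow is downward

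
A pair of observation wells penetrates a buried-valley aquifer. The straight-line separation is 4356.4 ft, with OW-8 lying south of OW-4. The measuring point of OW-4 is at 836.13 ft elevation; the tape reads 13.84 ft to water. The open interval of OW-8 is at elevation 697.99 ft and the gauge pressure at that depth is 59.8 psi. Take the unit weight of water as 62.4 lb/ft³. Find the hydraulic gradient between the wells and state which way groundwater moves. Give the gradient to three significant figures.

Total head at OW-4: h = 836.13 − 13.84 = 822.29 ft.
Pressure head at OW-8: ψ = 144·P/γ = 144 × 59.8 / 62.4 = 138.00 ft.
Total head at OW-8: h = z + ψ = 697.99 + 138.00 = 835.99 ft.
Head difference: h(OW-4) − h(OW-8) = 822.29 − 835.99 = -13.70 ft.
Hydraulic gradient: i = |Δh| / L = 13.70 / 4356.4 = 0.00314.
Flow is from higher to lower head: from OW-8 toward OW-4, i.e. toward the north.

i ≈ 0.00314; groundwater flows toward the north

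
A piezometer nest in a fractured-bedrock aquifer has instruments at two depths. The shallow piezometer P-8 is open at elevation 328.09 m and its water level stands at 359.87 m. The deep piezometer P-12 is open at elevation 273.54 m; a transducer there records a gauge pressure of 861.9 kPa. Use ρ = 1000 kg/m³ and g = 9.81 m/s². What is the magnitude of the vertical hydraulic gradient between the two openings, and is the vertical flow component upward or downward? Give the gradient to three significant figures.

|i_v| ≈ 0.0280; vertical flow is upward

Total head at P-8: h = 359.87 m (water level in the standpipe).
Pressure head at P-12: ψ = P/(ρg) = 861.9×1000 / (1000 × 9.81) = 87.86 m.
Total head at P-12: h = z + ψ = 273.54 + 87.86 = 361.40 m.
Δh = h(P-8) − h(P-12) = 359.87 − 361.40 = -1.53 m.
Vertical separation Δz = 328.09 − 273.54 = 54.55 m.
|i_v| = |Δh| / Δz = 1.53 / 54.55 = 0.0280.
Head is higher in the deep piezometer, so vertical flow is upward (discharge condition).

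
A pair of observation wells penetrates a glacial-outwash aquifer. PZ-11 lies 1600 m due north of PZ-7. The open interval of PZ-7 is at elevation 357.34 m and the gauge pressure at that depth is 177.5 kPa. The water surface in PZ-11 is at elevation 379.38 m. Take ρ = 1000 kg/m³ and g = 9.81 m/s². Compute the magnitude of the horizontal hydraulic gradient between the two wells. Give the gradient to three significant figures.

i ≈ 0.00247

Pressure head at PZ-7: ψ = P/(ρg) = 177.5×1000 / (1000 × 9.81) = 18.09 m.
Total head at PZ-7: h = z + ψ = 357.34 + 18.09 = 375.43 m.
Total head at PZ-11: h = 379.38 m (water level in the piezometer is the total head).
Head difference: h(PZ-7) − h(PZ-11) = 375.43 − 379.38 = -3.95 m.
Hydraulic gradient: i = |Δh| / L = 3.95 / 1600 = 0.00247.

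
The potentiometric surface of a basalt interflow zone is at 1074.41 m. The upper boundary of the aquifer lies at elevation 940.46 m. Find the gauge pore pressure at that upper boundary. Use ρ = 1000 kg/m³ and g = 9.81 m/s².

Pressure head at the aquifer top: ψ = h − z = 1074.41 − 940.46 = 133.95 m.
P = ρgψ = 1000 × 9.81 × 133.95 = 1314050 Pa ≈ 1310 kPa.

P ≈ 1310 kPa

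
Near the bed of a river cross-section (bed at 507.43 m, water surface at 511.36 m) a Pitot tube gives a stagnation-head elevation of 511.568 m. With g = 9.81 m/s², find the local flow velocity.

Near the bed, under hydrostatic conditions, the piezometric head (z + ψ) equals the free-surface elevation, 511.36 m.
Velocity head = total − piezometric = 511.568 − 511.36 = 0.208 m.
v = √(2g·h_v) = √(2 × 9.81 × 0.208) = 2.02 m/s.

v ≈ 2.02 m/s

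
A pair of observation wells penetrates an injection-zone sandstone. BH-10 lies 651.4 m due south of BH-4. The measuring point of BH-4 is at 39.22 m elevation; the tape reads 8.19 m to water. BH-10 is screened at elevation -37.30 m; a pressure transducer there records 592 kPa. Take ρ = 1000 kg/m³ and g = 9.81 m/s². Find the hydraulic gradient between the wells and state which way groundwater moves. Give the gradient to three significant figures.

Total head at BH-4: h = 39.22 − 8.19 = 31.03 m.
Pressure head at BH-10: ψ = P/(ρg) = 592×1000 / (1000 × 9.81) = 60.35 m.
Total head at BH-10: h = z + ψ = -37.30 + 60.35 = 23.05 m.
Head difference: h(BH-4) − h(BH-10) = 31.03 − 23.05 = 7.98 m.
Hydraulic gradient: i = |Δh| / L = 7.98 / 651.4 = 0.0123.
Flow is from higher to lower head: from BH-4 toward BH-10, i.e. toward the south.

i ≈ 0.0123; groundwater flows toward the south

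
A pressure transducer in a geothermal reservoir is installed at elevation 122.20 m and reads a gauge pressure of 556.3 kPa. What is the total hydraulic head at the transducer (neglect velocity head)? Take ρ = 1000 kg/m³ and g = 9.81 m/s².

ψ = P/(ρg) = 556.3×1000 / (1000 × 9.81) = 56.71 m.
h = z + ψ = 122.20 + 56.71 = 178.91 m.

h ≈ 178.91 m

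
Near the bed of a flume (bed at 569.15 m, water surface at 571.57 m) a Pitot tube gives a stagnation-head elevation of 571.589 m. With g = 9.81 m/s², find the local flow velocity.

v ≈ 0.611 m/s

Near the bed, under hydrostatic conditions, the piezometric head (z + ψ) equals the free-surface elevation, 571.57 m.
Velocity head = total − piezometric = 571.589 − 571.57 = 0.019 m.
v = √(2g·h_v) = √(2 × 9.81 × 0.019) = 0.611 m/s.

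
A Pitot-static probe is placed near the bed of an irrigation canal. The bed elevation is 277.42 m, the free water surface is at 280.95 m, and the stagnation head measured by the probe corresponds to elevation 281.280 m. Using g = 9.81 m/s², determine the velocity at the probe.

Near the bed, under hydrostatic conditions, the piezometric head (z + ψ) equals the free-surface elevation, 280.95 m.
Velocity head = total − piezometric = 281.280 − 280.95 = 0.330 m.
v = √(2g·h_v) = √(2 × 9.81 × 0.330) = 2.54 m/s.

v ≈ 2.54 m/s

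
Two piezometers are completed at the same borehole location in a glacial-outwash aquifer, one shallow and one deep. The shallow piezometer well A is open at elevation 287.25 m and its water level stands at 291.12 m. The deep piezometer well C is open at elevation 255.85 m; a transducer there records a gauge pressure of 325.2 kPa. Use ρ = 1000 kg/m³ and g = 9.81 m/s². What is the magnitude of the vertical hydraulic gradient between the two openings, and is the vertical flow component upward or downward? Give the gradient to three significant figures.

|i_v| ≈ 0.0675; vertical flow is downward

Total head at well A: h = 291.12 m (water level in the standpipe).
Pressure head at well C: ψ = P/(ρg) = 325.2×1000 / (1000 × 9.81) = 33.15 m.
Total head at well C: h = z + ψ = 255.85 + 33.15 = 289.00 m.
Δh = h(well A) − h(well C) = 291.12 − 289.00 = 2.12 m.
Vertical separation Δz = 287.25 − 255.85 = 31.40 m.
|i_v| = |Δh| / Δz = 2.12 / 31.40 = 0.0675.
Head is higher in the shallow piezometer, so vertical flow is downward (recharge condition).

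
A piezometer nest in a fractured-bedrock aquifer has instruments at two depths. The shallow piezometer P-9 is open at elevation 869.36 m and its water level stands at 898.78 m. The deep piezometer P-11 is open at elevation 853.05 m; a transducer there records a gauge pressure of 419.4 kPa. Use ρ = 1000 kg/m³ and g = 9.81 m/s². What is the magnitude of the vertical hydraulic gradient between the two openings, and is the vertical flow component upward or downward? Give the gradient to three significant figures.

|i_v| ≈ 0.183; vertical flow is downward

Total head at P-9: h = 898.78 m (water level in the standpipe).
Pressure head at P-11: ψ = P/(ρg) = 419.4×1000 / (1000 × 9.81) = 42.75 m.
Total head at P-11: h = z + ψ = 853.05 + 42.75 = 895.80 m.
Δh = h(P-9) − h(P-11) = 898.78 − 895.80 = 2.98 m.
Vertical separation Δz = 869.36 − 853.05 = 16.31 m.
|i_v| = |Δh| / Δz = 2.98 / 16.31 = 0.183.
Head is higher in the shallow piezometer, so vertical flow is downward (recharge condition).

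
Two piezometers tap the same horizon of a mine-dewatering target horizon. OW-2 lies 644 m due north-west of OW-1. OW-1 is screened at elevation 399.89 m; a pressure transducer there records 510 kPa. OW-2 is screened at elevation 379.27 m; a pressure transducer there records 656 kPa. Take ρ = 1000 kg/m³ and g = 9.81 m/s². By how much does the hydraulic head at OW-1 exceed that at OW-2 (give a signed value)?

Pressure head at OW-1: ψ = P/(ρg) = 510×1000 / (1000 × 9.81) = 51.99 m.
Total head at OW-1: h = z + ψ = 399.89 + 51.99 = 451.88 m.
Pressure head at OW-2: ψ = P/(ρg) = 656×1000 / (1000 × 9.81) = 66.87 m.
Total head at OW-2: h = z + ψ = 379.27 + 66.87 = 446.14 m.
Head difference: h(OW-1) − h(OW-2) = 451.88 − 446.14 = 5.74 m.

Δh ≈ 5.74 m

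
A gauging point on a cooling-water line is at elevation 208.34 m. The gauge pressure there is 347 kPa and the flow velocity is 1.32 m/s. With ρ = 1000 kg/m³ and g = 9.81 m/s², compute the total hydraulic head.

h ≈ 243.80 m

Pressure head ψ = P/(ρg) = 347×1000 / (1000 × 9.81) = 35.37 m.
Velocity head = v²/(2g) = 1.32² / (2 × 9.81) = 0.089 m.
h = z + ψ + v²/(2g) = 208.34 + 35.37 + 0.089 = 243.80 m.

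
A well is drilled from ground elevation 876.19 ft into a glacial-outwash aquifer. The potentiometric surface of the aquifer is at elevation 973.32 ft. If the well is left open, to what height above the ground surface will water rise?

≈ 97.13 ft above ground

Water rises to the potentiometric surface, so the rise above ground = 973.32 − 876.19 = 97.13 ft.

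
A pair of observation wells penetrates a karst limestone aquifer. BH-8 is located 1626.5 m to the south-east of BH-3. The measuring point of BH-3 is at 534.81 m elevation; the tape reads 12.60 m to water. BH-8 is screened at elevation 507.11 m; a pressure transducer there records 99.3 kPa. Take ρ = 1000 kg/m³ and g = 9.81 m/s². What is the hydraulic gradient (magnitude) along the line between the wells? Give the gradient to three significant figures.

Total head at BH-3: h = 534.81 − 12.60 = 522.21 m.
Pressure head at BH-8: ψ = P/(ρg) = 99.3×1000 / (1000 × 9.81) = 10.12 m.
Total head at BH-8: h = z + ψ = 507.11 + 10.12 = 517.23 m.
Head difference: h(BH-3) − h(BH-8) = 522.21 − 517.23 = 4.98 m.
Hydraulic gradient: i = |Δh| / L = 4.98 / 1626.5 = 0.00306.

i ≈ 0.00306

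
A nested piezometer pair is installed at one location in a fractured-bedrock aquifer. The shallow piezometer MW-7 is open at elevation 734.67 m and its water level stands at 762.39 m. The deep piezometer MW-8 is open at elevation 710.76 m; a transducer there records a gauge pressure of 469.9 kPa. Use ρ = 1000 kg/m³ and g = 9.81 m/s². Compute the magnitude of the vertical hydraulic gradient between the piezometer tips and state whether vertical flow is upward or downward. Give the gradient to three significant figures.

Total head at MW-7: h = 762.39 m (water level in the standpipe).
Pressure head at MW-8: ψ = P/(ρg) = 469.9×1000 / (1000 × 9.81) = 47.90 m.
Total head at MW-8: h = z + ψ = 710.76 + 47.90 = 758.66 m.
Δh = h(MW-7) − h(MW-8) = 762.39 − 758.66 = 3.73 m.
Vertical separation Δz = 734.67 − 710.76 = 23.91 m.
|i_v| = |Δh| / Δz = 3.73 / 23.91 = 0.156.
Head is higher in the shallow piezometer, so vertical flow is downward (recharge condition).

|i_v| ≈ 0.156; vertical flow is downward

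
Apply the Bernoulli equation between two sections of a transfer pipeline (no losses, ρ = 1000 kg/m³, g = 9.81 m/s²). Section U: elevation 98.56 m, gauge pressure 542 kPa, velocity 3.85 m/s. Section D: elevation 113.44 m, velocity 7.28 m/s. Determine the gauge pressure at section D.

Pressure head at U: ψ₁ = P₁/(ρg) = 542×1000 / (1000 × 9.81) = 55.25 m.
Velocity heads: v₁²/2g = 3.85²/19.62 = 0.755 m; v₂²/2g = 7.28²/19.62 = 2.701 m.
Total head H = z₁ + ψ₁ + v₁²/2g = 98.56 + 55.25 + 0.755 = 154.56 m.
ψ₂ = H − z₂ − v₂²/2g = 154.56 − 113.44 − 2.701 = 38.42 m.
P₂ = ρgψ₂ = 1000 × 9.81 × 38.42 ≈ 377 kPa.

P₂ ≈ 377 kPa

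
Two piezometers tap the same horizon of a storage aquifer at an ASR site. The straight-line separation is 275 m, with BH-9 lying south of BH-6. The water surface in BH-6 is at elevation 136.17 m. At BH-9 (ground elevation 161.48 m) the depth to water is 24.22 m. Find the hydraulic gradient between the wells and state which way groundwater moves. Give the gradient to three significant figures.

i ≈ 0.00396; groundwater flows toward the north

Total head at BH-6: h = 136.17 m (water level in the piezometer is the total head).
Total head at BH-9: h = 161.48 − 24.22 = 137.26 m.
Head difference: h(BH-6) − h(BH-9) = 136.17 − 137.26 = -1.09 m.
Hydraulic gradient: i = |Δh| / L = 1.09 / 275 = 0.00396.
Flow is from higher to lower head: from BH-9 toward BH-6, i.e. toward the north.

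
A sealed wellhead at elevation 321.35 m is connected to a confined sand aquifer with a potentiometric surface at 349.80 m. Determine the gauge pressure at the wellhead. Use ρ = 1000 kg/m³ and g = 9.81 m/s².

Head above the cap: Δh = 349.80 − 321.35 = 28.45 m.
P = ρgΔh = 1000 × 9.81 × 28.45 = 279094 Pa ≈ 279 kPa.

P ≈ 279 kPa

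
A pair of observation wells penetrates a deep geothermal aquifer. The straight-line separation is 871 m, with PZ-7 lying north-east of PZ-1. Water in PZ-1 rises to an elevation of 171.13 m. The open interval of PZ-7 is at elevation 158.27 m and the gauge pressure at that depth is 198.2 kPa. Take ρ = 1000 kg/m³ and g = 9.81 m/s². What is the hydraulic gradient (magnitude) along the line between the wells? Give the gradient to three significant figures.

i ≈ 0.00843

Total head at PZ-1: h = 171.13 m (water level in the piezometer is the total head).
Pressure head at PZ-7: ψ = P/(ρg) = 198.2×1000 / (1000 × 9.81) = 20.20 m.
Total head at PZ-7: h = z + ψ = 158.27 + 20.20 = 178.47 m.
Head difference: h(PZ-1) − h(PZ-7) = 171.13 − 178.47 = -7.34 m.
Hydraulic gradient: i = |Δh| / L = 7.34 / 871 = 0.00843.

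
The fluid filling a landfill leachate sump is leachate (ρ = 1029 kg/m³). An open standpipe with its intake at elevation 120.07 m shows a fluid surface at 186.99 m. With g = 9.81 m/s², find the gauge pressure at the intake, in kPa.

P ≈ 676 kPa

Pressure head ψ = h − z = 186.99 − 120.07 = 66.92 m.
P = ρgψ = 1029 × 9.81 × 66.92 = 675523 Pa ≈ 676 kPa.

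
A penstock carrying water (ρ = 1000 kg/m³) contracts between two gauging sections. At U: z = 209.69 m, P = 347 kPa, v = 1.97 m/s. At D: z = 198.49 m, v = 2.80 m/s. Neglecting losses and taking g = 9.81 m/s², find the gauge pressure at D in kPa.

Pressure head at U: ψ₁ = P₁/(ρg) = 347×1000 / (1000 × 9.81) = 35.37 m.
Velocity heads: v₁²/2g = 1.97²/19.62 = 0.198 m; v₂²/2g = 2.80²/19.62 = 0.400 m.
Total head H = z₁ + ψ₁ + v₁²/2g = 209.69 + 35.37 + 0.198 = 245.26 m.
ψ₂ = H − z₂ − v₂²/2g = 245.26 − 198.49 − 0.400 = 46.37 m.
P₂ = ρgψ₂ = 1000 × 9.81 × 46.37 ≈ 455 kPa.

P₂ ≈ 455 kPa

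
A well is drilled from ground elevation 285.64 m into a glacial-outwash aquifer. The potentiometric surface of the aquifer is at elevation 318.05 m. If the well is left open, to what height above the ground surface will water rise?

Water rises to the potentiometric surface, so the rise above ground = 318.05 − 285.64 = 32.41 m.

≈ 32.41 m above ground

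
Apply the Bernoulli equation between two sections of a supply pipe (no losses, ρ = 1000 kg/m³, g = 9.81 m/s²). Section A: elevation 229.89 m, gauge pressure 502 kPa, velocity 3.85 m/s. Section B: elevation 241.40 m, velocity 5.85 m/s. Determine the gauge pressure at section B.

Pressure head at A: ψ₁ = P₁/(ρg) = 502×1000 / (1000 × 9.81) = 51.17 m.
Velocity heads: v₁²/2g = 3.85²/19.62 = 0.755 m; v₂²/2g = 5.85²/19.62 = 1.744 m.
Total head H = z₁ + ψ₁ + v₁²/2g = 229.89 + 51.17 + 0.755 = 281.81 m.
ψ₂ = H − z₂ − v₂²/2g = 281.81 − 241.40 − 1.744 = 38.67 m.
P₂ = ρgψ₂ = 1000 × 9.81 × 38.67 ≈ 379 kPa.

P₂ ≈ 379 kPa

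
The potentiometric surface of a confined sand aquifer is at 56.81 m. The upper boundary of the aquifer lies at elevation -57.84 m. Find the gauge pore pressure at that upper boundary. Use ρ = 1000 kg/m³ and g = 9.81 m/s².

Pressure head at the aquifer top: ψ = h − z = 56.81 − (-57.84) = 114.65 m.
P = ρgψ = 1000 × 9.81 × 114.65 = 1124716 Pa ≈ 1120 kPa.

P ≈ 1120 kPa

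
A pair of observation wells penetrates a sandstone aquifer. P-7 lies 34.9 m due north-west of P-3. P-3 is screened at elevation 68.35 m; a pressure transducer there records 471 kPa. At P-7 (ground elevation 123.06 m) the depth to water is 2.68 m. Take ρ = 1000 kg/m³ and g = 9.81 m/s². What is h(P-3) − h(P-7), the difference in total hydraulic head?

Pressure head at P-3: ψ = P/(ρg) = 471×1000 / (1000 × 9.81) = 48.01 m.
Total head at P-3: h = z + ψ = 68.35 + 48.01 = 116.36 m.
Total head at P-7: h = 123.06 − 2.68 = 120.38 m.
Head difference: h(P-3) − h(P-7) = 116.36 − 120.38 = -4.02 m.

Δh ≈ -4.02 m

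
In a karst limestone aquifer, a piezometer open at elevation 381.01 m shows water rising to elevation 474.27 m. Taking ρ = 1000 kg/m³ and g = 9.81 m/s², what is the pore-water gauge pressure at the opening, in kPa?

P ≈ 915 kPa

Pressure head ψ = h − z = 474.27 − 381.01 = 93.26 m.
P = ρgψ = 1000 × 9.81 × 93.26 = 914881 Pa ≈ 915 kPa.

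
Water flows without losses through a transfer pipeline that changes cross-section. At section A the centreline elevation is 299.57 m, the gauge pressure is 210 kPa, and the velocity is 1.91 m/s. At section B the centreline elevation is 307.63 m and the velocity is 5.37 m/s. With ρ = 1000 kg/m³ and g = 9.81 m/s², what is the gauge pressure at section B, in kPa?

Pressure head at A: ψ₁ = P₁/(ρg) = 210×1000 / (1000 × 9.81) = 21.41 m.
Velocity heads: v₁²/2g = 1.91²/19.62 = 0.186 m; v₂²/2g = 5.37²/19.62 = 1.470 m.
Total head H = z₁ + ψ₁ + v₁²/2g = 299.57 + 21.41 + 0.186 = 321.17 m.
ψ₂ = H − z₂ − v₂²/2g = 321.17 − 307.63 − 1.470 = 12.07 m.
P₂ = ρgψ₂ = 1000 × 9.81 × 12.07 ≈ 118 kPa.

P₂ ≈ 118 kPa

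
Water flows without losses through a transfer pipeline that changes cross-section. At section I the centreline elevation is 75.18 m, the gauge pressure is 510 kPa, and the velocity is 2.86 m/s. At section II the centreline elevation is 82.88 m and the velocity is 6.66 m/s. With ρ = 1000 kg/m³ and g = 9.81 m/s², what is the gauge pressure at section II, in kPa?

Pressure head at I: ψ₁ = P₁/(ρg) = 510×1000 / (1000 × 9.81) = 51.99 m.
Velocity heads: v₁²/2g = 2.86²/19.62 = 0.417 m; v₂²/2g = 6.66²/19.62 = 2.261 m.
Total head H = z₁ + ψ₁ + v₁²/2g = 75.18 + 51.99 + 0.417 = 127.59 m.
ψ₂ = H − z₂ − v₂²/2g = 127.59 − 82.88 − 2.261 = 42.45 m.
P₂ = ρgψ₂ = 1000 × 9.81 × 42.45 ≈ 416 kPa.

P₂ ≈ 416 kPa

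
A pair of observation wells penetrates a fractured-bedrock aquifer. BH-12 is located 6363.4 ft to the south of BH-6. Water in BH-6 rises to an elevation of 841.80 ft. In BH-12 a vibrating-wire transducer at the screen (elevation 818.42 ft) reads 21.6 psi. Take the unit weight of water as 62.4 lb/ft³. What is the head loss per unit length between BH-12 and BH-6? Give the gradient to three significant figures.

Total head at BH-6: h = 841.80 ft (water level in the piezometer is the total head).
Pressure head at BH-12: ψ = 144·P/γ = 144 × 21.6 / 62.4 = 49.85 ft.
Total head at BH-12: h = z + ψ = 818.42 + 49.85 = 868.27 ft.
Head difference: h(BH-6) − h(BH-12) = 841.80 − 868.27 = -26.47 ft.
Hydraulic gradient: i = |Δh| / L = 26.47 / 6363.4 = 0.00416.

i ≈ 0.00416 ft/ft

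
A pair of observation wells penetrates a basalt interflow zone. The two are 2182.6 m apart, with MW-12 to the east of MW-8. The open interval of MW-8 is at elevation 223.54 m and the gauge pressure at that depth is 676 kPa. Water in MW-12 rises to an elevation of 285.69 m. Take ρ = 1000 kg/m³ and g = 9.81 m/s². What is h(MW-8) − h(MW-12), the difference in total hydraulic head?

Pressure head at MW-8: ψ = P/(ρg) = 676×1000 / (1000 × 9.81) = 68.91 m.
Total head at MW-8: h = z + ψ = 223.54 + 68.91 = 292.45 m.
Total head at MW-12: h = 285.69 m (water level in the piezometer is the total head).
Head difference: h(MW-8) − h(MW-12) = 292.45 − 285.69 = 6.76 m.

Δh ≈ 6.76 m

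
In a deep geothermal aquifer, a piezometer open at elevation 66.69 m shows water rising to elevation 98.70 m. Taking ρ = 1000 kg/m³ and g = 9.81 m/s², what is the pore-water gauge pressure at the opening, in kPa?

P ≈ 314 kPa

Pressure head ψ = h − z = 98.70 − 66.69 = 32.01 m.
P = ρgψ = 1000 × 9.81 × 32.01 = 314018 Pa ≈ 314 kPa.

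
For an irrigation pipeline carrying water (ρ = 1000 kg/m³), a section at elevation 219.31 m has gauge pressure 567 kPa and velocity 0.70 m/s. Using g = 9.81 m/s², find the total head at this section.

h ≈ 277.13 m

Pressure head ψ = P/(ρg) = 567×1000 / (1000 × 9.81) = 57.80 m.
Velocity head = v²/(2g) = 0.70² / (2 × 9.81) = 0.025 m.
h = z + ψ + v²/(2g) = 219.31 + 57.80 + 0.025 = 277.13 m.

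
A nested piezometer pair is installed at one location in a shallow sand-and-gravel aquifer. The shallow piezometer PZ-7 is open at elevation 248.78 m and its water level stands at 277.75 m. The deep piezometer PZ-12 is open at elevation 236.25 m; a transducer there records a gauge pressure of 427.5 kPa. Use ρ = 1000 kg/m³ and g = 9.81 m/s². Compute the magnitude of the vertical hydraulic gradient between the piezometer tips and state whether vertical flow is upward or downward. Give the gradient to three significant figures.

Total head at PZ-7: h = 277.75 m (water level in the standpipe).
Pressure head at PZ-12: ψ = P/(ρg) = 427.5×1000 / (1000 × 9.81) = 43.58 m.
Total head at PZ-12: h = z + ψ = 236.25 + 43.58 = 279.83 m.
Δh = h(PZ-7) − h(PZ-12) = 277.75 − 279.83 = -2.08 m.
Vertical separation Δz = 248.78 − 236.25 = 12.53 m.
|i_v| = |Δh| / Δz = 2.08 / 12.53 = 0.166.
Head is higher in the deep piezometer, so vertical flow is upward (discharge condition).

|i_v| ≈ 0.166; vertical flow is upward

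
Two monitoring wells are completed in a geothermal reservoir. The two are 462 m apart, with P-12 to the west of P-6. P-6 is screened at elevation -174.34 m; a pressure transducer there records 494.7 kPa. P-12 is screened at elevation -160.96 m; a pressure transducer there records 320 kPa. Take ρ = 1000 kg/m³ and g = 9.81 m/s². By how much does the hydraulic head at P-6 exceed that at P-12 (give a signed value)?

Pressure head at P-6: ψ = P/(ρg) = 494.7×1000 / (1000 × 9.81) = 50.43 m.
Total head at P-6: h = z + ψ = -174.34 + 50.43 = -123.91 m.
Pressure head at P-12: ψ = P/(ρg) = 320×1000 / (1000 × 9.81) = 32.62 m.
Total head at P-12: h = z + ψ = -160.96 + 32.62 = -128.34 m.
Head difference: h(P-6) − h(P-12) = -123.91 − (-128.34) = 4.43 m.

Δh ≈ 4.43 m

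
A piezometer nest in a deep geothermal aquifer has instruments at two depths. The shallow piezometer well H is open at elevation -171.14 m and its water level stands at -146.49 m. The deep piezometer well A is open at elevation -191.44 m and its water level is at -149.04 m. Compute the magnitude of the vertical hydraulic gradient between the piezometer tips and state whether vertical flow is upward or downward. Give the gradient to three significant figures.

Total head at well H: h = -146.49 m (water level in the standpipe).
Total head at well A: h = -149.04 m.
Δh = h(well H) − h(well A) = -146.49 − (-149.04) = 2.55 m.
Vertical separation Δz = -171.14 − (-191.44) = 20.30 m.
|i_v| = |Δh| / Δz = 2.55 / 20.30 = 0.126.
Head is higher in the shallow piezometer, so vertical flow is downward (recharge condition).

|i_v| ≈ 0.126; vertical flow is downward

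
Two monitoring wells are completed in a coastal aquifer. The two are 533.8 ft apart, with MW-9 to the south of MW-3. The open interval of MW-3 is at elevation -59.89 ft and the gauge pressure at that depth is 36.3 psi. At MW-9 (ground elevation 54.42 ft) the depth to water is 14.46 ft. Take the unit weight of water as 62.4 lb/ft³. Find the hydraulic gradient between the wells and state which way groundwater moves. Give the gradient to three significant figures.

i ≈ 0.0301; groundwater flows toward the north

Pressure head at MW-3: ψ = 144·P/γ = 144 × 36.3 / 62.4 = 83.77 ft.
Total head at MW-3: h = z + ψ = -59.89 + 83.77 = 23.88 ft.
Total head at MW-9: h = 54.42 − 14.46 = 39.96 ft.
Head difference: h(MW-3) − h(MW-9) = 23.88 − 39.96 = -16.08 ft.
Hydraulic gradient: i = |Δh| / L = 16.08 / 533.8 = 0.0301.
Flow is from higher to lower head: from MW-9 toward MW-3, i.e. toward the north.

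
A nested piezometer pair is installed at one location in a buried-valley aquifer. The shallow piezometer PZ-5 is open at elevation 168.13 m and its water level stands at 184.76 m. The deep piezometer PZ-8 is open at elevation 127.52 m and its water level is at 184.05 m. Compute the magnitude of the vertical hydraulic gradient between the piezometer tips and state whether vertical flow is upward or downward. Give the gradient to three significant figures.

Total head at PZ-5: h = 184.76 m (water level in the standpipe).
Total head at PZ-8: h = 184.05 m.
Δh = h(PZ-5) − h(PZ-8) = 184.76 − 184.05 = 0.71 m.
Vertical separation Δz = 168.13 − 127.52 = 40.61 m.
|i_v| = |Δh| / Δz = 0.71 / 40.61 = 0.0175.
Head is higher in the shallow piezometer, so vertical flow is downward (recharge condition).

|i_v| ≈ 0.0175; vertical flow is downward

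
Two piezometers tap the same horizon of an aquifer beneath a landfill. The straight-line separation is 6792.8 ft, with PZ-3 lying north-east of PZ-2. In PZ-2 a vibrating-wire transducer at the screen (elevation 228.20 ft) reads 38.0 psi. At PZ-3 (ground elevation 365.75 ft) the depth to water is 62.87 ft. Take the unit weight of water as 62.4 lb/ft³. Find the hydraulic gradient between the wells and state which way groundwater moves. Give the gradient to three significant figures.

i ≈ 0.00192; groundwater flows toward the north-east

Pressure head at PZ-2: ψ = 144·P/γ = 144 × 38.0 / 62.4 = 87.69 ft.
Total head at PZ-2: h = z + ψ = 228.20 + 87.69 = 315.89 ft.
Total head at PZ-3: h = 365.75 − 62.87 = 302.88 ft.
Head difference: h(PZ-2) − h(PZ-3) = 315.89 − 302.88 = 13.01 ft.
Hydraulic gradient: i = |Δh| / L = 13.01 / 6792.8 = 0.00192.
Flow is from higher to lower head: from PZ-2 toward PZ-3, i.e. toward the north-east.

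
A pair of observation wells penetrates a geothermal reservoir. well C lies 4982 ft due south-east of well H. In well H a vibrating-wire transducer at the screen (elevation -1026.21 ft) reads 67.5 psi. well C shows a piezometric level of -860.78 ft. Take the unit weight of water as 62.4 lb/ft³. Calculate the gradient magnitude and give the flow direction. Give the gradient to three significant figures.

i ≈ 0.00194; groundwater flows toward the north-west

Pressure head at well H: ψ = 144·P/γ = 144 × 67.5 / 62.4 = 155.77 ft.
Total head at well H: h = z + ψ = -1026.21 + 155.77 = -870.44 ft.
Total head at well C: h = -860.78 ft (water level in the piezometer is the total head).
Head difference: h(well H) − h(well C) = -870.44 − (-860.78) = -9.66 ft.
Hydraulic gradient: i = |Δh| / L = 9.66 / 4982 = 0.00194.
Flow is from higher to lower head: from well C toward well H, i.e. toward the north-west.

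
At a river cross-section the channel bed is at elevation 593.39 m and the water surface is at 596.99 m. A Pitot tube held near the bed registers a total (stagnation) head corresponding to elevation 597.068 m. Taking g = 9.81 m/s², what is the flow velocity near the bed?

v ≈ 1.24 m/s

Near the bed, under hydrostatic conditions, the piezometric head (z + ψ) equals the free-surface elevation, 596.99 m.
Velocity head = total − piezometric = 597.068 − 596.99 = 0.078 m.
v = √(2g·h_v) = √(2 × 9.81 × 0.078) = 1.24 m/s.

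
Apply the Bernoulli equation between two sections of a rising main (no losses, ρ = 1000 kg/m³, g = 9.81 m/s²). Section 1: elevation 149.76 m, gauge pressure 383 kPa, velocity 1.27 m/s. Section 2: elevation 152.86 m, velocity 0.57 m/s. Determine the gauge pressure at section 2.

Pressure head at 1: ψ₁ = P₁/(ρg) = 383×1000 / (1000 × 9.81) = 39.04 m.
Velocity heads: v₁²/2g = 1.27²/19.62 = 0.082 m; v₂²/2g = 0.57²/19.62 = 0.017 m.
Total head H = z₁ + ψ₁ + v₁²/2g = 149.76 + 39.04 + 0.082 = 188.88 m.
ψ₂ = H − z₂ − v₂²/2g = 188.88 − 152.86 − 0.017 = 36.00 m.
P₂ = ρgψ₂ = 1000 × 9.81 × 36.00 ≈ 353 kPa.

P₂ ≈ 353 kPa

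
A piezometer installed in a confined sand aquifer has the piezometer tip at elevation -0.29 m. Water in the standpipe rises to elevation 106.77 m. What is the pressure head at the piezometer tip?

ψ ≈ 107.06 m

Total head h = 106.77 m (the water-surface elevation in the piezometer).
Pressure head ψ = h − z = 106.77 − (-0.29) = 107.06 m.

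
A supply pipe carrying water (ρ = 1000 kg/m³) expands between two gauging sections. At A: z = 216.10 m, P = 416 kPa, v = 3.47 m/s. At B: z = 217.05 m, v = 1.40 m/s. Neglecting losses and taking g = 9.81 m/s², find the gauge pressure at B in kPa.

Pressure head at A: ψ₁ = P₁/(ρg) = 416×1000 / (1000 × 9.81) = 42.41 m.
Velocity heads: v₁²/2g = 3.47²/19.62 = 0.614 m; v₂²/2g = 1.40²/19.62 = 0.100 m.
Total head H = z₁ + ψ₁ + v₁²/2g = 216.10 + 42.41 + 0.614 = 259.12 m.
ψ₂ = H − z₂ − v₂²/2g = 259.12 − 217.05 − 0.100 = 41.97 m.
P₂ = ρgψ₂ = 1000 × 9.81 × 41.97 ≈ 412 kPa.

P₂ ≈ 412 kPa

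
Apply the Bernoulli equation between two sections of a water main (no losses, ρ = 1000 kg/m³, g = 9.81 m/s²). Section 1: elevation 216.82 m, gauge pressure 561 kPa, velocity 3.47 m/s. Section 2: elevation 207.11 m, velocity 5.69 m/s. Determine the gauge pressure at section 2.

Pressure head at 1: ψ₁ = P₁/(ρg) = 561×1000 / (1000 × 9.81) = 57.19 m.
Velocity heads: v₁²/2g = 3.47²/19.62 = 0.614 m; v₂²/2g = 5.69²/19.62 = 1.650 m.
Total head H = z₁ + ψ₁ + v₁²/2g = 216.82 + 57.19 + 0.614 = 274.62 m.
ψ₂ = H − z₂ − v₂²/2g = 274.62 − 207.11 − 1.650 = 65.86 m.
P₂ = ρgψ₂ = 1000 × 9.81 × 65.86 ≈ 646 kPa.

P₂ ≈ 646 kPa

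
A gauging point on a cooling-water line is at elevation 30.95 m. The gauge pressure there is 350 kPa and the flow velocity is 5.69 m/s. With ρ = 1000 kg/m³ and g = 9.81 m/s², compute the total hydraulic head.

h ≈ 68.28 m

Pressure head ψ = P/(ρg) = 350×1000 / (1000 × 9.81) = 35.68 m.
Velocity head = v²/(2g) = 5.69² / (2 × 9.81) = 1.650 m.
h = z + ψ + v²/(2g) = 30.95 + 35.68 + 1.650 = 68.28 m.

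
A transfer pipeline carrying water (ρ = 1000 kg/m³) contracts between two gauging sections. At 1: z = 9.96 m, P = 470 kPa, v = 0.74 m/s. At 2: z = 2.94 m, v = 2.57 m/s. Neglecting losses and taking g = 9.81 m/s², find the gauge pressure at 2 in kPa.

P₂ ≈ 536 kPa

Pressure head at 1: ψ₁ = P₁/(ρg) = 470×1000 / (1000 × 9.81) = 47.91 m.
Velocity heads: v₁²/2g = 0.74²/19.62 = 0.028 m; v₂²/2g = 2.57²/19.62 = 0.337 m.
Total head H = z₁ + ψ₁ + v₁²/2g = 9.96 + 47.91 + 0.028 = 57.90 m.
ψ₂ = H − z₂ − v₂²/2g = 57.90 − 2.94 − 0.337 = 54.62 m.
P₂ = ρgψ₂ = 1000 × 9.81 × 54.62 ≈ 536 kPa.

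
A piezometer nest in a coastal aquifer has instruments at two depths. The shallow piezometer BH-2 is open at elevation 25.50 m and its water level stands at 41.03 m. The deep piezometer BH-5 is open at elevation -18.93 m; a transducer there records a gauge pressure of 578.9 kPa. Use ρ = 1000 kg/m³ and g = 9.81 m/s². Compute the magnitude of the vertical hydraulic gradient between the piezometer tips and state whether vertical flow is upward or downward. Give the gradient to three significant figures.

|i_v| ≈ 0.0214; vertical flow is downward

Total head at BH-2: h = 41.03 m (water level in the standpipe).
Pressure head at BH-5: ψ = P/(ρg) = 578.9×1000 / (1000 × 9.81) = 59.01 m.
Total head at BH-5: h = z + ψ = -18.93 + 59.01 = 40.08 m.
Δh = h(BH-2) − h(BH-5) = 41.03 − 40.08 = 0.95 m.
Vertical separation Δz = 25.50 − (-18.93) = 44.43 m.
|i_v| = |Δh| / Δz = 0.95 / 44.43 = 0.0214.
Head is higher in the shallow piezometer, so vertical flow is downward (recharge condition).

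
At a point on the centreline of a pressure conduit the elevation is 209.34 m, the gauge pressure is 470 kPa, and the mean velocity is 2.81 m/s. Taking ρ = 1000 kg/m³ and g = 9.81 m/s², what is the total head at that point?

h ≈ 257.65 m

Pressure head ψ = P/(ρg) = 470×1000 / (1000 × 9.81) = 47.91 m.
Velocity head = v²/(2g) = 2.81² / (2 × 9.81) = 0.402 m.
h = z + ψ + v²/(2g) = 209.34 + 47.91 + 0.402 = 257.65 m.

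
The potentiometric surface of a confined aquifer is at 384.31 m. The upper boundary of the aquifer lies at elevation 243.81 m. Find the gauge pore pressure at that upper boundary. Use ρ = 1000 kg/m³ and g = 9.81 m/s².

Pressure head at the aquifer top: ψ = h − z = 384.31 − 243.81 = 140.50 m.
P = ρgψ = 1000 × 9.81 × 140.50 = 1378305 Pa ≈ 1380 kPa.

P ≈ 1380 kPa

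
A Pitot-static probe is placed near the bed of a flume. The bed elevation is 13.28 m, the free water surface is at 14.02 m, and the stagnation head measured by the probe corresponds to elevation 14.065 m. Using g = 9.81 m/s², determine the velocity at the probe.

Near the bed, under hydrostatic conditions, the piezometric head (z + ψ) equals the free-surface elevation, 14.02 m.
Velocity head = total − piezometric = 14.065 − 14.02 = 0.045 m.
v = √(2g·h_v) = √(2 × 9.81 × 0.045) = 0.940 m/s.

v ≈ 0.940 m/s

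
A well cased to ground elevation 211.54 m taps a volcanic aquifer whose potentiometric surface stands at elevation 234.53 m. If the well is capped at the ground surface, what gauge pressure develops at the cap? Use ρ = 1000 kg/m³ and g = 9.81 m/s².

Head above the cap: Δh = 234.53 − 211.54 = 22.99 m.
P = ρgΔh = 1000 × 9.81 × 22.99 = 225532 Pa ≈ 226 kPa.

P ≈ 226 kPa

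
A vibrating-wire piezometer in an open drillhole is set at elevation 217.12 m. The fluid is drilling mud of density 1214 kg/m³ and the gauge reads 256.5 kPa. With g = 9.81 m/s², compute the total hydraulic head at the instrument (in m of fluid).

ψ = P/(ρg) = 256.5×1000 / (1214 × 9.81) = 21.54 m.
h = z + ψ = 217.12 + 21.54 = 238.66 m.

h ≈ 238.66 m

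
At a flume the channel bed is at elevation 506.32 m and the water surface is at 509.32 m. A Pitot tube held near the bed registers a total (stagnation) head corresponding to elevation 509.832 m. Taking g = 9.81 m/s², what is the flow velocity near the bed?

v ≈ 3.17 m/s

Near the bed, under hydrostatic conditions, the piezometric head (z + ψ) equals the free-surface elevation, 509.32 m.
Velocity head = total − piezometric = 509.832 − 509.32 = 0.512 m.
v = √(2g·h_v) = √(2 × 9.81 × 0.512) = 3.17 m/s.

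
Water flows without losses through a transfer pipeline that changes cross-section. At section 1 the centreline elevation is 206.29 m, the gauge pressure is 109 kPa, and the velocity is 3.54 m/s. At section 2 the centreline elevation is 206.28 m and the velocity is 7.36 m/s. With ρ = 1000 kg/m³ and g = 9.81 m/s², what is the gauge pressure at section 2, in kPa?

Pressure head at 1: ψ₁ = P₁/(ρg) = 109×1000 / (1000 × 9.81) = 11.11 m.
Velocity heads: v₁²/2g = 3.54²/19.62 = 0.639 m; v₂²/2g = 7.36²/19.62 = 2.761 m.
Total head H = z₁ + ψ₁ + v₁²/2g = 206.29 + 11.11 + 0.639 = 218.04 m.
ψ₂ = H − z₂ − v₂²/2g = 218.04 − 206.28 − 2.761 = 9.00 m.
P₂ = ρgψ₂ = 1000 × 9.81 × 9.00 ≈ 88.3 kPa.

P₂ ≈ 88.3 kPa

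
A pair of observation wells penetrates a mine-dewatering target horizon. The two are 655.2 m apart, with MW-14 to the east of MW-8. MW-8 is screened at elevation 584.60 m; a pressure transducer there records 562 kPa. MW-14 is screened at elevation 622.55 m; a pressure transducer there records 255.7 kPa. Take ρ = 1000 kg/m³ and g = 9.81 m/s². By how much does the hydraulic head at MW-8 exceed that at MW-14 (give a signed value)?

Δh ≈ -6.73 m

Pressure head at MW-8: ψ = P/(ρg) = 562×1000 / (1000 × 9.81) = 57.29 m.
Total head at MW-8: h = z + ψ = 584.60 + 57.29 = 641.89 m.
Pressure head at MW-14: ψ = P/(ρg) = 255.7×1000 / (1000 × 9.81) = 26.07 m.
Total head at MW-14: h = z + ψ = 622.55 + 26.07 = 648.62 m.
Head difference: h(MW-8) − h(MW-14) = 641.89 − 648.62 = -6.73 m.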